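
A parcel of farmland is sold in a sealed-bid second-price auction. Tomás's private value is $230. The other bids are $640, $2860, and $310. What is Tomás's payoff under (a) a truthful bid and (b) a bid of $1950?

(a) $0  (b) $0

The highest competing bid is $2860.
Bidding truthfully at $230: the top bid is $2860 (a rival), so Tomás loses. Payoff = $0.
Bidding $1950: the top bid is $2860 (a rival), so Tomás loses. Payoff = $0.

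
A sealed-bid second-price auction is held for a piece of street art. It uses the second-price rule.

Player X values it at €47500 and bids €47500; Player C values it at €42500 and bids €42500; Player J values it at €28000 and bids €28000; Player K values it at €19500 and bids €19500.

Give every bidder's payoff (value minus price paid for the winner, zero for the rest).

Payoffs: Player X €5000, Player C €0, Player J €0, Player K €0.

Ranking the bids: Player X €47500; Player C €42500; Player J €28000; Player K €19500.
Player X has the top bid and wins; the price is the second-highest bid, €42500.
Player X's payoff = €47500 − €42500 = €5000. All other bidders lose, so their payoff is 0.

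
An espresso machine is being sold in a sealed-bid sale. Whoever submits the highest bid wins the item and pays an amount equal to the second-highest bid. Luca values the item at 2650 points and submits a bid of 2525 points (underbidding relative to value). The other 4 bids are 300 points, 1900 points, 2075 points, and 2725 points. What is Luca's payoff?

Highest competing bid: 2725 points.
Luca's bid 2525 points is not the highest, so Luca loses, pays nothing, and earns zero payoff.

Luca's payoff: 0 points.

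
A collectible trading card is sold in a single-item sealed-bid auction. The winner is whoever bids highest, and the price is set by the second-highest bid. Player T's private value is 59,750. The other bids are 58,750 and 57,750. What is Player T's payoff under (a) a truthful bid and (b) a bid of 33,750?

Truthful: 1,000; alternative: 0.

The highest competing bid is 58,750.
Bidding truthfully at 59,750: Player T has the top bid, wins, and pays the second-highest bid 58,750. Payoff = 59,750 − 58,750 = 1,000.
Bidding 33,750: the top bid is 58,750 (a rival), so Player T loses. Payoff = 0.
Deviating from a truthful bid can only lose payoff in a second-price auction — never gain.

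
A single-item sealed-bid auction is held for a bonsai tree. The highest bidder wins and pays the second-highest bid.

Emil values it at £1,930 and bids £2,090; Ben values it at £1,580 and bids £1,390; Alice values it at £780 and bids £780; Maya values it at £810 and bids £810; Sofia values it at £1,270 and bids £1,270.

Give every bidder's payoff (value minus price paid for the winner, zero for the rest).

Sorted high to low: Emil £2,090 > Ben £1,390 > Sofia £1,270 > Maya £810 > Alice £780.
Emil has the top bid and wins; the price is the second-highest bid, £1,390.
Emil's payoff = £1,930 − £1,390 = £540. All other bidders lose, so their payoff is 0.

Emil £540, Ben £0, Alice £0, Maya £0, Sofia £0.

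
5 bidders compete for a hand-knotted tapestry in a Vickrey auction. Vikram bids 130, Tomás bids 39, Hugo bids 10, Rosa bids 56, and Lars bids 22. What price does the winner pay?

56

Sorted high to low: Vikram 130, then Rosa 56, then Tomás 39, then Lars 22, then Hugo 10.
Vikram has the highest bid, so Vikram wins.
The second-highest bid is 56, so that is what Vikram pays.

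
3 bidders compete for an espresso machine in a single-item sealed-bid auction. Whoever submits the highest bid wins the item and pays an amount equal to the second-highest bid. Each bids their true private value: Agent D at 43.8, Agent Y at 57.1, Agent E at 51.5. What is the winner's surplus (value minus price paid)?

Ordered from highest: Agent Y 57.1, then Agent E 51.5, then Agent D 43.8.
Agent Y wins with the top bid and pays the second-highest, 51.5.
Surplus = 57.1 − 51.5 = 5.6.

5.6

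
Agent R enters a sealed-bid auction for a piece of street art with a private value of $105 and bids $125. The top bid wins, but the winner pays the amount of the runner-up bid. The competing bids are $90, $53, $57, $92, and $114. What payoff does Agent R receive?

-$9

Highest competing bid: $114.
Agent R's bid $125 is the highest overall, so Agent R wins and pays the second-highest bid, $114.
Payoff = value − price = $105 − $114 = -$9.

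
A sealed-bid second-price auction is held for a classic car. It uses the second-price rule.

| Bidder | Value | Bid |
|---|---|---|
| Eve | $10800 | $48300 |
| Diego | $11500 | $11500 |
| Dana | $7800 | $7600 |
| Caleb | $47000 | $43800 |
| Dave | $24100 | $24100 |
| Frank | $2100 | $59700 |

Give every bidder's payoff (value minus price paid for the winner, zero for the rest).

Payoffs: Eve $0, Diego $0, Dana $0, Caleb $0, Dave $0, Frank -$46200.

Sorted high to low: Frank $59700, then Eve $48300, then Caleb $43800, then Dave $24100, then Diego $11500, then Dana $7600.
Frank has the top bid and wins; the price is the second-highest bid, $48300.
Frank's payoff = $2100 − $48300 = -$46200. All other bidders lose, so their payoff is 0.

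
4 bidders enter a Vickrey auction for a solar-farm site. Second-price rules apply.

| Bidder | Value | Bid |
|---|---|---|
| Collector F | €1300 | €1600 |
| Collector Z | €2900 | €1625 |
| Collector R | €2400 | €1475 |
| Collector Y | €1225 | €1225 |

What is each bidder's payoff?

Bids in descending order: Collector Z €1625, then Collector F €1600, then Collector R €1475, then Collector Y €1225.
Collector Z has the top bid and wins; the price is the second-highest bid, €1600.
Collector Z's payoff = €2900 − €1600 = €1300. All other bidders lose, so their payoff is 0.

Collector F €0, Collector Z €1300, Collector R €0, Collector Y €0.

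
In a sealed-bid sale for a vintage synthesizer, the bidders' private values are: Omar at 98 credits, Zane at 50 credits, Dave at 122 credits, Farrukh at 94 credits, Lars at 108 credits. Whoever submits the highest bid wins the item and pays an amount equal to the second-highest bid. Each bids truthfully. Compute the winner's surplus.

Ordered from highest: Dave 122 credits; Lars 108 credits; Omar 98 credits; Farrukh 94 credits; Zane 50 credits.
Dave wins with the top bid and pays the second-highest, 108 credits.
Surplus = 122 credits − 108 credits = 14 credits.

14 credits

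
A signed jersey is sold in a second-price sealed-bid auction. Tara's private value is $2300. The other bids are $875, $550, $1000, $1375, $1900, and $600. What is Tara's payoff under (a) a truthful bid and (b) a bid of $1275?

The highest competing bid is $1900.
Bidding truthfully at $2300: Tara has the top bid, wins, and pays the second-highest bid $1900. Payoff = $2300 − $1900 = $400.
Bidding $1275: the top bid is $1900 (a rival), so Tara loses. Payoff = $0.

Truthful: $400; alternative: $0.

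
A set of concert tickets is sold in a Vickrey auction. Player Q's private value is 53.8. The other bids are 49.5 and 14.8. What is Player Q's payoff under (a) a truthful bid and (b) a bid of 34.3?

The highest competing bid is 49.5.
Bidding truthfully at 53.8: Player Q has the top bid, wins, and pays the second-highest bid 49.5. Payoff = 53.8 − 49.5 = 4.3.
Bidding 34.3: the top bid is 49.5 (a rival), so Player Q loses. Payoff = 0.0.

Truthful: 4.3; alternative: 0.0.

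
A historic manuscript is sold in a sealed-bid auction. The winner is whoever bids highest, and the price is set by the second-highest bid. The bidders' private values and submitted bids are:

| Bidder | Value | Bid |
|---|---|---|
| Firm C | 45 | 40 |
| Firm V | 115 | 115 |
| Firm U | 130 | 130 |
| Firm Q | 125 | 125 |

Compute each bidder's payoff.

Ordered from highest: Firm U 130 > Firm Q 125 > Firm V 115 > Firm C 40.
Firm U has the top bid and wins; the price is the second-highest bid, 125.
Firm U's payoff = 130 − 125 = 5. All other bidders lose, so their payoff is 0.

Firm C 0, Firm V 0, Firm U 5, Firm Q 0.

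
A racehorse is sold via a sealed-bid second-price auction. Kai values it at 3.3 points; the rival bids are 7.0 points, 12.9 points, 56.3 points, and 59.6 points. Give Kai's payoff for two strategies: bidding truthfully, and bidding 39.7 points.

(a) 0.0 points  (b) 0.0 points

The highest competing bid is 59.6 points.
Bidding truthfully at 3.3 points: the top bid is 59.6 points (a rival), so Kai loses. Payoff = 0.0 points.
Bidding 39.7 points: the top bid is 59.6 points (a rival), so Kai loses. Payoff = 0.0 points.
The bid only affects whether you win, not the price — here both bids land on the same side of the top rival bid, so the deviation is payoff-neutral.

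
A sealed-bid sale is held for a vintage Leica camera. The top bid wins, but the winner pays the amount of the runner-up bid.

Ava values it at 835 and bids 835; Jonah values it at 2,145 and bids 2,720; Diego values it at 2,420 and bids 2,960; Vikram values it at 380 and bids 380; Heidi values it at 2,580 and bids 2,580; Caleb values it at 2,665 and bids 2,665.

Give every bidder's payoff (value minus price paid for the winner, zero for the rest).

Ordered from highest: Diego 2,960; Jonah 2,720; Caleb 2,665; Heidi 2,580; Ava 835; Vikram 380.
Diego has the top bid and wins; the price is the second-highest bid, 2,720.
Diego's payoff = 2,420 − 2,720 = -300. All other bidders lose, so their payoff is 0.

Payoffs: Ava 0, Jonah 0, Diego -300, Vikram 0, Heidi 0, Caleb 0.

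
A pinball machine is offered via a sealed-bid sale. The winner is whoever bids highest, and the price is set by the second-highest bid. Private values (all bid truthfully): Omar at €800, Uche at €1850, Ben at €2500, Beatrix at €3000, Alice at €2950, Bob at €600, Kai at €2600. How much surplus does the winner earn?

Ranking the bids: Beatrix €3000; Alice €2950; Kai €2600; Ben €2500; Uche €1850; Omar €800; Bob €600.
Beatrix wins with the top bid and pays the second-highest, €2950.
Surplus = €3000 − €2950 = €50.

Surplus = €50.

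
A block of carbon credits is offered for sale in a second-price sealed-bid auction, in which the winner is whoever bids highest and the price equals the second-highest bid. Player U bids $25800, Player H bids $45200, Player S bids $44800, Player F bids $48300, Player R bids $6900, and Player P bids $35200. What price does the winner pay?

Ranking the bids: Player F $48300, then Player H $45200, then Player S $44800, then Player P $35200, then Player U $25800, then Player R $6900.
Player F is the highest bidder, so Player F wins.
Under the second-price rule, the price is the second-highest bid: $45200.

$45200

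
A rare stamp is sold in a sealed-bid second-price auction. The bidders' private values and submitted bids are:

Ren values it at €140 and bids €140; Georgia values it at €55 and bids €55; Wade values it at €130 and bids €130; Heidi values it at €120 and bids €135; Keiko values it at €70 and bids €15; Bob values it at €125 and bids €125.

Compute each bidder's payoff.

Payoffs: Ren €5, Georgia €0, Wade €0, Heidi €0, Keiko €0, Bob €0.

Bids in descending order: Ren €140 > Heidi €135 > Wade €130 > Bob €125 > Georgia €55 > Keiko €15.
Ren has the top bid and wins; the price is the second-highest bid, €135.
Ren's payoff = €140 − €135 = €5. All other bidders lose, so their payoff is 0.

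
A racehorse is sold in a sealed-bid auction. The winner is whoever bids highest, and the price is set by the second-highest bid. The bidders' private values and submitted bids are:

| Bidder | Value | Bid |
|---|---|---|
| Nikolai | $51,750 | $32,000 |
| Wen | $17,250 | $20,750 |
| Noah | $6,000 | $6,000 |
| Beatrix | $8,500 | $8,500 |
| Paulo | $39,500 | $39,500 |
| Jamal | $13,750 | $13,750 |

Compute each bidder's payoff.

Nikolai $0, Wen $0, Noah $0, Beatrix $0, Paulo $7,500, Jamal $0.

Sorted high to low: Paulo $39,500, then Nikolai $32,000, then Wen $20,750, then Jamal $13,750, then Beatrix $8,500, then Noah $6,000.
Paulo has the top bid and wins; the price is the second-highest bid, $32,000.
Paulo's payoff = $39,500 − $32,000 = $7,500. All other bidders lose, so their payoff is 0.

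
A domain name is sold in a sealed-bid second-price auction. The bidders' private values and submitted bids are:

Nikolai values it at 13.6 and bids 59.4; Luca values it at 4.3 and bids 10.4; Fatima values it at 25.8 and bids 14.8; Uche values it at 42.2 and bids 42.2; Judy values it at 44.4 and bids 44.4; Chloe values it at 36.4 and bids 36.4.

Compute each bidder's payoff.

Ranking the bids: Nikolai 59.4, then Judy 44.4, then Uche 42.2, then Chloe 36.4, then Fatima 14.8, then Luca 10.4.
Nikolai has the top bid and wins; the price is the second-highest bid, 44.4.
Nikolai's payoff = 13.6 − 44.4 = -30.8. All other bidders lose, so their payoff is 0.

Nikolai -30.8, Luca 0.0, Fatima 0.0, Uche 0.0, Judy 0.0, Chloe 0.0.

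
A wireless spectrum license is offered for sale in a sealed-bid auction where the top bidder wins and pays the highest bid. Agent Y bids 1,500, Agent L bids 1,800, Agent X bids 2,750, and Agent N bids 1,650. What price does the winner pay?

Ranking the bids: Agent X 2,750; Agent L 1,800; Agent N 1,650; Agent Y 1,500.
Agent X is the highest bidder, so Agent X wins.
Under the first-price rule, the price is the highest bid: 2,750.

Price paid: 2,750.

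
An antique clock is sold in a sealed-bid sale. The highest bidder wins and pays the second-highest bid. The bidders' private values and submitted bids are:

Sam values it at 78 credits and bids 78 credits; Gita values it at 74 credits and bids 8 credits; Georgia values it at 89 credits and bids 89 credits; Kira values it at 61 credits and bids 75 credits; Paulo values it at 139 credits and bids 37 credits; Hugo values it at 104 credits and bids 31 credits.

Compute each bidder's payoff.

Payoffs: Sam 0 credits, Gita 0 credits, Georgia 11 credits, Kira 0 credits, Paulo 0 credits, Hugo 0 credits.

Ordered from highest: Georgia 89 credits, then Sam 78 credits, then Kira 75 credits, then Paulo 37 credits, then Hugo 31 credits, then Gita 8 credits.
Georgia has the top bid and wins; the price is the second-highest bid, 78 credits.
Georgia's payoff = 89 credits − 78 credits = 11 credits. All other bidders lose, so their payoff is 0.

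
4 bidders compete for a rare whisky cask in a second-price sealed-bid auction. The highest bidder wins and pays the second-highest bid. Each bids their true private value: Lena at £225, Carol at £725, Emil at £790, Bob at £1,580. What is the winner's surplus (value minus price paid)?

£790

Ranking the bids: Bob £1,580, then Emil £790, then Carol £725, then Lena £225.
Bob wins with the top bid and pays the second-highest, £790.
Surplus = £1,580 − £790 = £790.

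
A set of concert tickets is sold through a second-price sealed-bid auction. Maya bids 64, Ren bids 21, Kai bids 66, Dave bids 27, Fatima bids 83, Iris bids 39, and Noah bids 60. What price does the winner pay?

Bids in descending order: Fatima 83; Kai 66; Maya 64; Noah 60; Iris 39; Dave 27; Ren 21.
Fatima has the highest bid, so Fatima wins.
The second-highest bid is 66, so that is what Fatima pays.

66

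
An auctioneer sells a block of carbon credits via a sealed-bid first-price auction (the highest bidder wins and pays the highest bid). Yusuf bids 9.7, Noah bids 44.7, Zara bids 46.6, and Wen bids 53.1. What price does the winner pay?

Sorted high to low: Wen 53.1; Zara 46.6; Noah 44.7; Yusuf 9.7.
Wen is the highest bidder, so Wen wins.
Under the first-price rule, the price is the highest bid: 53.1.

Price paid: 53.1.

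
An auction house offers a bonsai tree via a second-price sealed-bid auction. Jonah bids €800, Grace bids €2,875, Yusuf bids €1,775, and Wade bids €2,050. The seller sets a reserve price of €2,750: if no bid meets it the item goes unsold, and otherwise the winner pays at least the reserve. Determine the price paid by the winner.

€2,750

Bids in descending order: Grace €2,875 > Wade €2,050 > Yusuf €1,775 > Jonah €800.
Grace has the highest bid, so Grace wins.
The second-highest bid is €2,050, but the reserve €2,750 is higher, so the price is the reserve.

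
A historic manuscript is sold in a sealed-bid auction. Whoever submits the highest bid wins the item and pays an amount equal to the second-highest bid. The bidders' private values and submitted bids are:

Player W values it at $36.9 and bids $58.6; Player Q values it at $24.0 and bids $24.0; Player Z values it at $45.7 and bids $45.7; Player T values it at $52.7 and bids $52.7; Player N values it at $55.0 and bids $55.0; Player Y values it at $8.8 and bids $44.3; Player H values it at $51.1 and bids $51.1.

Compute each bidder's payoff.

Player W -$18.1, Player Q $0.0, Player Z $0.0, Player T $0.0, Player N $0.0, Player Y $0.0, Player H $0.0.

Ranking the bids: Player W $58.6; Player N $55.0; Player T $52.7; Player H $51.1; Player Z $45.7; Player Y $44.3; Player Q $24.0.
Player W has the top bid and wins; the price is the second-highest bid, $55.0.
Player W's payoff = $36.9 − $55.0 = -$18.1. All other bidders lose, so their payoff is 0.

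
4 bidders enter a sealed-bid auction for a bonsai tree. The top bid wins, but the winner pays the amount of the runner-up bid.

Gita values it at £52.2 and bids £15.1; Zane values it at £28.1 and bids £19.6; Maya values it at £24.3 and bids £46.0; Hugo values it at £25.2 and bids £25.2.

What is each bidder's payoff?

Gita £0.0, Zane £0.0, Maya -£0.9, Hugo £0.0.

Sorted high to low: Maya £46.0; Hugo £25.2; Zane £19.6; Gita £15.1.
Maya has the top bid and wins; the price is the second-highest bid, £25.2.
Maya's payoff = £24.3 − £25.2 = -£0.9. All other bidders lose, so their payoff is 0.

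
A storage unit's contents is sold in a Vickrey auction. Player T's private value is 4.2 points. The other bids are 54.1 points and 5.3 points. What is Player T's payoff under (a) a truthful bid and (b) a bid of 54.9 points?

(a) 0.0 points  (b) -49.9 points

The highest competing bid is 54.1 points.
Bidding truthfully at 4.2 points: the top bid is 54.1 points (a rival), so Player T loses. Payoff = 0.0 points.
Bidding 54.9 points: Player T has the top bid, wins, and pays the second-highest bid 54.1 points. Payoff = 4.2 points − 54.1 points = -49.9 points.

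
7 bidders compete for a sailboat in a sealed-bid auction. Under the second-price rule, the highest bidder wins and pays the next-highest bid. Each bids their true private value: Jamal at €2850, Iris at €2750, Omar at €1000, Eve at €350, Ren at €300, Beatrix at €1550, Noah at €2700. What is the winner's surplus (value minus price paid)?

Surplus = €100.

Sorted high to low: Jamal €2850 > Iris €2750 > Noah €2700 > Beatrix €1550 > Omar €1000 > Eve €350 > Ren €300.
Jamal wins with the top bid and pays the second-highest, €2750.
Surplus = €2850 − €2750 = €100.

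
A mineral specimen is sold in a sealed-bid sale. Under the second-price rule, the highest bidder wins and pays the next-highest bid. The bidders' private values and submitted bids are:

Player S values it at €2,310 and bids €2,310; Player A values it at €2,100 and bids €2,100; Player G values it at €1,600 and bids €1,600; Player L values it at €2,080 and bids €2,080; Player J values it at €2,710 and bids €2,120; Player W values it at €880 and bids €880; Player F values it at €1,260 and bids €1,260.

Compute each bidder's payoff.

Player S €190, Player A €0, Player G €0, Player L €0, Player J €0, Player W €0, Player F €0.

Ordered from highest: Player S €2,310 > Player J €2,120 > Player A €2,100 > Player L €2,080 > Player G €1,600 > Player F €1,260 > Player W €880.
Player S has the top bid and wins; the price is the second-highest bid, €2,120.
Player S's payoff = €2,310 − €2,120 = €190. All other bidders lose, so their payoff is 0.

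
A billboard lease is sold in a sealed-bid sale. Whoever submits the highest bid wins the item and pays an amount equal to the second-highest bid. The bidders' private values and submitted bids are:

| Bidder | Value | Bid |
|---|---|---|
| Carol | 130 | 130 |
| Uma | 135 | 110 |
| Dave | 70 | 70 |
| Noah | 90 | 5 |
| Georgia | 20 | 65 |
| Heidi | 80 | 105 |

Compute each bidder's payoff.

Ranking the bids: Carol 130; Uma 110; Heidi 105; Dave 70; Georgia 65; Noah 5.
Carol has the top bid and wins; the price is the second-highest bid, 110.
Carol's payoff = 130 − 110 = 20. All other bidders lose, so their payoff is 0.

Carol 20, Uma 0, Dave 0, Noah 0, Georgia 0, Heidi 0.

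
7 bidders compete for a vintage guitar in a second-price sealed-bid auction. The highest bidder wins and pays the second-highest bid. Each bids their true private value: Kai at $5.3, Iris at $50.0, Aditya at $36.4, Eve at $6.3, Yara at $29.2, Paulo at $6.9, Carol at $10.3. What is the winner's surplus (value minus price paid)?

Surplus = $13.6.

Bids in descending order: Iris $50.0; Aditya $36.4; Yara $29.2; Carol $10.3; Paulo $6.9; Eve $6.3; Kai $5.3.
Iris wins with the top bid and pays the second-highest, $36.4.
Surplus = $50.0 − $36.4 = $13.6.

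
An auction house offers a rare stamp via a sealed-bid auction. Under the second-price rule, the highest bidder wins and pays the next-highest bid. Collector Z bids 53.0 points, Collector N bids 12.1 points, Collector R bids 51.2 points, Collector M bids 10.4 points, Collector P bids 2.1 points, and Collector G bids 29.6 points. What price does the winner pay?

Sorted high to low: Collector Z 53.0 points; Collector R 51.2 points; Collector G 29.6 points; Collector N 12.1 points; Collector M 10.4 points; Collector P 2.1 points.
Collector Z has the highest bid, so Collector Z wins.
The second-highest bid is 51.2 points, so that is what Collector Z pays.

The winner pays 51.2 points.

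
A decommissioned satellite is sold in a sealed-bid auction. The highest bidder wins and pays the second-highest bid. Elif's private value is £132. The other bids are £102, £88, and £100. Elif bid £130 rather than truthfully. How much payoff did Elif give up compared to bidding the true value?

Payoff forgone: £0.

The highest competing bid is £102.
Bidding truthfully at £132: Elif has the top bid, wins, and pays the second-highest bid £102. Payoff = £132 − £102 = £30.
Bidding £130: Elif has the top bid, wins, and pays the second-highest bid £102. Payoff = £132 − £102 = £30.
Regret = truthful payoff − actual payoff = £30 − £30 = £0.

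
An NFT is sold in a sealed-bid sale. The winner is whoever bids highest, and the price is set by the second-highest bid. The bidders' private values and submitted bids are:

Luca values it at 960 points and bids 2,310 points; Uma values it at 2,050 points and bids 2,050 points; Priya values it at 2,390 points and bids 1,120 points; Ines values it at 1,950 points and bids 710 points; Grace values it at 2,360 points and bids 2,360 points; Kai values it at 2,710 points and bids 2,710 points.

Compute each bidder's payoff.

Luca 0 points, Uma 0 points, Priya 0 points, Ines 0 points, Grace 0 points, Kai 350 points.

Ordered from highest: Kai 2,710 points; Grace 2,360 points; Luca 2,310 points; Uma 2,050 points; Priya 1,120 points; Ines 710 points.
Kai has the top bid and wins; the price is the second-highest bid, 2,360 points.
Kai's payoff = 2,710 points − 2,360 points = 350 points. All other bidders lose, so their payoff is 0.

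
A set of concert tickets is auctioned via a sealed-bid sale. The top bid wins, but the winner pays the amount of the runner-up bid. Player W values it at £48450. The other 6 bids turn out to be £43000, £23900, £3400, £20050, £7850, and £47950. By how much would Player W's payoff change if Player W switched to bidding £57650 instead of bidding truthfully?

The highest competing bid is £47950.
Bidding truthfully at £48450: Player W has the top bid, wins, and pays the second-highest bid £47950. Payoff = £48450 − £47950 = £500.
Bidding £57650: Player W has the top bid, wins, and pays the second-highest bid £47950. Payoff = £48450 − £47950 = £500.
Change = £500 − £500 = £0.

£0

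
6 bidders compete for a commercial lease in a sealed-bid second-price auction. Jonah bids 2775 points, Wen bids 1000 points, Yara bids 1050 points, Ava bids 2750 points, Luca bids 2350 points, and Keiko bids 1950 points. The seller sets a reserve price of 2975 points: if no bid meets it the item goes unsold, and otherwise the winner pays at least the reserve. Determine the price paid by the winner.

Sorted high to low: Jonah 2775 points > Ava 2750 points > Luca 2350 points > Keiko 1950 points > Yara 1050 points > Wen 1000 points.
The top bid 2775 points is below the reserve 2975 points, so the item goes unsold and nothing is paid.

unsold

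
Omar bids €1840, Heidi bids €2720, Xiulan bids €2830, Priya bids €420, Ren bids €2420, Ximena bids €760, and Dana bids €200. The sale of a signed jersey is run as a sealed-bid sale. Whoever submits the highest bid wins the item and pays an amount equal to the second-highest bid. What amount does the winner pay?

€2720

Ordered from highest: Xiulan €2830, then Heidi €2720, then Ren €2420, then Omar €1840, then Ximena €760, then Priya €420, then Dana €200.
Xiulan has the highest bid, so Xiulan wins.
The second-highest bid is €2720, so that is what Xiulan pays.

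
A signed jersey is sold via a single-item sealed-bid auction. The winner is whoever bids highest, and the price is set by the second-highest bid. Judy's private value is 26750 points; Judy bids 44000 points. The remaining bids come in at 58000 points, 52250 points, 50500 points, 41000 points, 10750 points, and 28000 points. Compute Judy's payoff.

Highest competing bid: 58000 points.
Judy's bid 44000 points is not the highest, so Judy loses, pays nothing, and earns zero payoff.

Judy's payoff: 0 points.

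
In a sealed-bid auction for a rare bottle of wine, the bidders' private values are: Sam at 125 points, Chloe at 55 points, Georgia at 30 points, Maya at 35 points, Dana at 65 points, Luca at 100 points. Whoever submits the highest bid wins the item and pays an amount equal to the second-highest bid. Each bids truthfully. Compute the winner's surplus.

Surplus = 25 points.

Bids in descending order: Sam 125 points > Luca 100 points > Dana 65 points > Chloe 55 points > Maya 35 points > Georgia 30 points.
Sam wins with the top bid and pays the second-highest, 100 points.
Surplus = 125 points − 100 points = 25 points.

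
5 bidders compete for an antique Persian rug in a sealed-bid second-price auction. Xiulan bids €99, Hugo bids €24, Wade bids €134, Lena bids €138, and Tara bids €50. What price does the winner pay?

Ranking the bids: Lena €138, then Wade €134, then Xiulan €99, then Tara €50, then Hugo €24.
Lena has the highest bid, so Lena wins.
The second-highest bid is €134, so that is what Lena pays.

The winner pays €134.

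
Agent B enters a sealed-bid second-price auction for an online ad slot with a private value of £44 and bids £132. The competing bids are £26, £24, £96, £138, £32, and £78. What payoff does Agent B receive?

Highest competing bid: £138.
Agent B's bid £132 is not the highest, so Agent B loses, pays nothing, and earns zero payoff.

£0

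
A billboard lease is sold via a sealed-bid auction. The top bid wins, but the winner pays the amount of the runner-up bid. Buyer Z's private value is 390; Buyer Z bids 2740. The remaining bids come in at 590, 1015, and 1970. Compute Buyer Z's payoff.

Highest competing bid: 1970.
Buyer Z's bid 2740 is the highest overall, so Buyer Z wins and pays the second-highest bid, 1970.
Payoff = value − price = 390 − 1970 = -1580.
Overbidding won the item at a price above value — truthful bidding would have avoided this loss.

Payoff = -1580.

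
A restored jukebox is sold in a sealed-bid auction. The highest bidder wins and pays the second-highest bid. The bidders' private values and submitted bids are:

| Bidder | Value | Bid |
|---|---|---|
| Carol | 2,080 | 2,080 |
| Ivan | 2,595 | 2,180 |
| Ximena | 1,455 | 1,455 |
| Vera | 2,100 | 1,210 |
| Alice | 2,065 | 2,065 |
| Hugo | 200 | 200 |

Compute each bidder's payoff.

Carol 0, Ivan 515, Ximena 0, Vera 0, Alice 0, Hugo 0.

Bids in descending order: Ivan 2,180; Carol 2,080; Alice 2,065; Ximena 1,455; Vera 1,210; Hugo 200.
Ivan has the top bid and wins; the price is the second-highest bid, 2,080.
Ivan's payoff = 2,595 − 2,080 = 515. All other bidders lose, so their payoff is 0.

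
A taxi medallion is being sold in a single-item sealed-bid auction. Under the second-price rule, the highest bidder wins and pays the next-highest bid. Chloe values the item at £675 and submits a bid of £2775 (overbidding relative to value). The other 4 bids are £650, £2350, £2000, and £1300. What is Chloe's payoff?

Highest competing bid: £2350.
Chloe's bid £2775 is the highest overall, so Chloe wins and pays the second-highest bid, £2350.
Payoff = value − price = £675 − £2350 = -£1675.
Overbidding won the item at a price above value — truthful bidding would have avoided this loss.

Payoff = -£1675.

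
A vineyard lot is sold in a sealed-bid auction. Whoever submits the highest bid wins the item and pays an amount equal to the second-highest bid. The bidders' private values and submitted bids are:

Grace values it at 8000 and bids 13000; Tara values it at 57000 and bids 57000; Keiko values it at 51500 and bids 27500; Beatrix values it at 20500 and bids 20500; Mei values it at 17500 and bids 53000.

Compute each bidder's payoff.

Ordered from highest: Tara 57000; Mei 53000; Keiko 27500; Beatrix 20500; Grace 13000.
Tara has the top bid and wins; the price is the second-highest bid, 53000.
Tara's payoff = 57000 − 53000 = 4000. All other bidders lose, so their payoff is 0.

Payoffs: Grace 0, Tara 4000, Keiko 0, Beatrix 0, Mei 0.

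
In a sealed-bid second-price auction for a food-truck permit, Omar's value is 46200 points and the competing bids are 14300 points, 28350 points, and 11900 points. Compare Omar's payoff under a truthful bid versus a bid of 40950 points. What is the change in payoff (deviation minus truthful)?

The highest competing bid is 28350 points.
Bidding truthfully at 46200 points: Omar has the top bid, wins, and pays the second-highest bid 28350 points. Payoff = 46200 points − 28350 points = 17850 points.
Bidding 40950 points: Omar has the top bid, wins, and pays the second-highest bid 28350 points. Payoff = 46200 points − 28350 points = 17850 points.
Change = 17850 points − 17850 points = 0 points.
The bid only affects whether you win, not the price — here both bids land on the same side of the top rival bid, so the deviation is payoff-neutral.

0 points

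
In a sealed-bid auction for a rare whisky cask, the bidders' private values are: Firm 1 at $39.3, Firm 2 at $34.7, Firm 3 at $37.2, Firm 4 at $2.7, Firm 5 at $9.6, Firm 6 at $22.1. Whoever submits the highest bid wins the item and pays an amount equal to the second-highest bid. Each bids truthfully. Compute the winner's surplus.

$2.1

Bids in descending order: Firm 1 $39.3 > Firm 3 $37.2 > Firm 2 $34.7 > Firm 6 $22.1 > Firm 5 $9.6 > Firm 4 $2.7.
Firm 1 wins with the top bid and pays the second-highest, $37.2.
Surplus = $39.3 − $37.2 = $2.1.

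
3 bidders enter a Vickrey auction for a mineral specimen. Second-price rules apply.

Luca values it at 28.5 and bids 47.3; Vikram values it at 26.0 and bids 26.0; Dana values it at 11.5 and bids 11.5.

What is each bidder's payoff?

Luca 2.5, Vikram 0.0, Dana 0.0.

Bids in descending order: Luca 47.3, then Vikram 26.0, then Dana 11.5.
Luca has the top bid and wins; the price is the second-highest bid, 26.0.
Luca's payoff = 28.5 − 26.0 = 2.5. All other bidders lose, so their payoff is 0.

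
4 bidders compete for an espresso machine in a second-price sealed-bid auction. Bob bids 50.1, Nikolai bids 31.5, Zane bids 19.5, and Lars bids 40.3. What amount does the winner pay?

Price paid: 40.3.

Bids in descending order: Bob 50.1, then Lars 40.3, then Nikolai 31.5, then Zane 19.5.
Bob has the highest bid, so Bob wins.
The second-highest bid is 40.3, so that is what Bob pays.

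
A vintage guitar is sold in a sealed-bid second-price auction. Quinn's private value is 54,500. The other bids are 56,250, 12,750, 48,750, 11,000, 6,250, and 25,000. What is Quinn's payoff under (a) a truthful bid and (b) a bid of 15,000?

The highest competing bid is 56,250.
Bidding truthfully at 54,500: the top bid is 56,250 (a rival), so Quinn loses. Payoff = 0.
Bidding 15,000: the top bid is 56,250 (a rival), so Quinn loses. Payoff = 0.
The bid only affects whether you win, not the price — here both bids land on the same side of the top rival bid, so the deviation is payoff-neutral.

Truthful: 0; alternative: 0.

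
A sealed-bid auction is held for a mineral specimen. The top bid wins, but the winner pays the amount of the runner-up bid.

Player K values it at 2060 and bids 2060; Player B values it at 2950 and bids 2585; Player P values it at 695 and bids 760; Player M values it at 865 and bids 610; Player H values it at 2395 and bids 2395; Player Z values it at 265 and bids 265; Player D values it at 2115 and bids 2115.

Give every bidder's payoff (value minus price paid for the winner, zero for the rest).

Sorted high to low: Player B 2585, then Player H 2395, then Player D 2115, then Player K 2060, then Player P 760, then Player M 610, then Player Z 265.
Player B has the top bid and wins; the price is the second-highest bid, 2395.
Player B's payoff = 2950 − 2395 = 555. All other bidders lose, so their payoff is 0.

Payoffs: Player K 0, Player B 555, Player P 0, Player M 0, Player H 0, Player Z 0, Player D 0.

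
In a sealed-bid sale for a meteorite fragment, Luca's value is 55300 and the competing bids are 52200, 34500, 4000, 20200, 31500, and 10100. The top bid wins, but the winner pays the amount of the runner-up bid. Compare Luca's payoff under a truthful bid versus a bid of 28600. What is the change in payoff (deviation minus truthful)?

The highest competing bid is 52200.
Bidding truthfully at 55300: Luca has the top bid, wins, and pays the second-highest bid 52200. Payoff = 55300 − 52200 = 3100.
Bidding 28600: the top bid is 52200 (a rival), so Luca loses. Payoff = 0.
Change = 0 − 3100 = -3100.

-3100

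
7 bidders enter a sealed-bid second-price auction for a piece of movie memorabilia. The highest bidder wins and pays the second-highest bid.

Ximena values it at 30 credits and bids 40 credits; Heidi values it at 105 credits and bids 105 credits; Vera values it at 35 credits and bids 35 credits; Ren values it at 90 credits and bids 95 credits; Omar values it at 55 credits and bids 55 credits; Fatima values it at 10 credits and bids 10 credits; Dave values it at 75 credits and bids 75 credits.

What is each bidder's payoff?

Ximena 0 credits, Heidi 10 credits, Vera 0 credits, Ren 0 credits, Omar 0 credits, Fatima 0 credits, Dave 0 credits.

Ranking the bids: Heidi 105 credits > Ren 95 credits > Dave 75 credits > Omar 55 credits > Ximena 40 credits > Vera 35 credits > Fatima 10 credits.
Heidi has the top bid and wins; the price is the second-highest bid, 95 credits.
Heidi's payoff = 105 credits − 95 credits = 10 credits. All other bidders lose, so their payoff is 0.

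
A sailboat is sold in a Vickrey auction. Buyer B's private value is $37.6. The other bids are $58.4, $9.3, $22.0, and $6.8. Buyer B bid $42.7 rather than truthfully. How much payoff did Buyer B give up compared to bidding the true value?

Regret: $0.0.

The highest competing bid is $58.4.
Bidding truthfully at $37.6: the top bid is $58.4 (a rival), so Buyer B loses. Payoff = $0.0.
Bidding $42.7: the top bid is $58.4 (a rival), so Buyer B loses. Payoff = $0.0.
Regret = truthful payoff − actual payoff = $0.0 − $0.0 = $0.0.
The bid only affects whether you win, not the price — here both bids land on the same side of the top rival bid, so the deviation is payoff-neutral.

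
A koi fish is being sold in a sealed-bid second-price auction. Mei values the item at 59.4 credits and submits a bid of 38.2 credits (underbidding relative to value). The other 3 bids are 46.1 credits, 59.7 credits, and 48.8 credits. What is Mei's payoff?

Highest competing bid: 59.7 credits.
Mei's bid 38.2 credits is not the highest, so Mei loses, pays nothing, and earns zero payoff.

Payoff = 0.0 credits.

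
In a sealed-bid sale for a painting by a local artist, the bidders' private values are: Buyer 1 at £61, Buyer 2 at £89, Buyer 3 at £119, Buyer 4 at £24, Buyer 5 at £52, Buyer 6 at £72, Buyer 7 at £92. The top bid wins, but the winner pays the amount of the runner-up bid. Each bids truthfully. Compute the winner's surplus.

Surplus = £27.

Sorted high to low: Buyer 3 £119, then Buyer 7 £92, then Buyer 2 £89, then Buyer 6 £72, then Buyer 1 £61, then Buyer 5 £52, then Buyer 4 £24.
Buyer 3 wins with the top bid and pays the second-highest, £92.
Surplus = £119 − £92 = £27.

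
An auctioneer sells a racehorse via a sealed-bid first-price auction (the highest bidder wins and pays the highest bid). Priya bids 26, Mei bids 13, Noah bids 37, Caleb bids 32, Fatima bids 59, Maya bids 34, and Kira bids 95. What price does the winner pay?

Ordered from highest: Kira 95, then Fatima 59, then Noah 37, then Maya 34, then Caleb 32, then Priya 26, then Mei 13.
Kira is the highest bidder, so Kira wins.
Under the first-price rule, the price is the highest bid: 95.

The winner pays 95.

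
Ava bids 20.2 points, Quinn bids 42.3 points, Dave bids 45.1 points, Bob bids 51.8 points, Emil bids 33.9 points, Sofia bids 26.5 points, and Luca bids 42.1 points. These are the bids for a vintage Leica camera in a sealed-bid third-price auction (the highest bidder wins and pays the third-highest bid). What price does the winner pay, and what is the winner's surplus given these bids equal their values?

The winner pays 42.3 points for a surplus of 9.5 points.

Ranking the bids: Bob 51.8 points > Dave 45.1 points > Quinn 42.3 points > Luca 42.1 points > Emil 33.9 points > Sofia 26.5 points > Ava 20.2 points.
Bob is the highest bidder, so Bob wins.
Under the third-price rule, the price is the third-highest bid: 42.3 points.
Surplus = 51.8 points − 42.3 points = 9.5 points.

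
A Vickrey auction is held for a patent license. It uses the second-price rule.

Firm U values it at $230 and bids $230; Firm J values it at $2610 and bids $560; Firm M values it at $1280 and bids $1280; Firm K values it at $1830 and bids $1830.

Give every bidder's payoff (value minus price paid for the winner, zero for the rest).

Bids in descending order: Firm K $1830 > Firm M $1280 > Firm J $560 > Firm U $230.
Firm K has the top bid and wins; the price is the second-highest bid, $1280.
Firm K's payoff = $1830 − $1280 = $550. All other bidders lose, so their payoff is 0.

Payoffs: Firm U $0, Firm J $0, Firm M $0, Firm K $550.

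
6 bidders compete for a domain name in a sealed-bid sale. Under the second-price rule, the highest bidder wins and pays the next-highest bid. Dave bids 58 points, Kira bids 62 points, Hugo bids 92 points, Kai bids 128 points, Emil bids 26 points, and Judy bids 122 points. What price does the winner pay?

122 points

Ordered from highest: Kai 128 points, then Judy 122 points, then Hugo 92 points, then Kira 62 points, then Dave 58 points, then Emil 26 points.
Kai has the highest bid, so Kai wins.
The second-highest bid is 122 points, so that is what Kai pays.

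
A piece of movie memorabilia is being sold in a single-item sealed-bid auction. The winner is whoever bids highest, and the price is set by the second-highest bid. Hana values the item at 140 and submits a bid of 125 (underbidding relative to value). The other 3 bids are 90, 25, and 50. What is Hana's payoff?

Payoff = 50.

Highest competing bid: 90.
Hana's bid 125 is the highest overall, so Hana wins and pays the second-highest bid, 90.
Payoff = value − price = 140 − 90 = 50.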